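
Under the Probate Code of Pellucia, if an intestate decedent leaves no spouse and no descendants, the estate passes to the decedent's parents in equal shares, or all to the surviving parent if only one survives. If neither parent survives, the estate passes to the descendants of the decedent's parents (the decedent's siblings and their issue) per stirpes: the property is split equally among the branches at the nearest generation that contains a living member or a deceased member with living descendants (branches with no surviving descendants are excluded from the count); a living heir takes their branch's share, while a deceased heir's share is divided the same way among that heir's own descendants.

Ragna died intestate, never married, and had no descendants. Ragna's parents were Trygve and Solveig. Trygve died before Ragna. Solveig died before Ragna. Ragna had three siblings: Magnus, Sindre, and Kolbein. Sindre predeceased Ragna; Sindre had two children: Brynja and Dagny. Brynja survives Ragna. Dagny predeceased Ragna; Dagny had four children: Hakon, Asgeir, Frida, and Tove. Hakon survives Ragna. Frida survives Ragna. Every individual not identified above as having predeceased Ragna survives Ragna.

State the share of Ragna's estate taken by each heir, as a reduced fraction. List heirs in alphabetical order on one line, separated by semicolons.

Neither parent survives and there are no descendants, so the estate passes to Ragna's siblings and their issue per stirpes.
The estate is divided into 3 equal shares of 1/3 among Magnus, Sindre, Kolbein.
Magnus is living and takes 1/3.
Sindre predeceased; the 1/3 allotted to Sindre's branch passes to Sindre's issue by representation.
The 1/3 is divided into 2 equal shares of 1/6 among Brynja, Dagny.
Brynja is living and takes 1/6.
Dagny predeceased; the 1/6 allotted to Dagny's branch passes to Dagny's issue by representation.
The 1/6 is divided into 4 equal shares of 1/24 among Hakon, Asgeir, Frida, Tove.
Hakon is living and takes 1/24.
Asgeir is living and takes 1/24.
Frida is living and takes 1/24.
Tove is living and takes 1/24.
Kolbein is living and takes 1/3.

Asgeir 1/24; Brynja 1/6; Frida 1/24; Hakon 1/24; Kolbein 1/3; Magnus 1/3; Tove 1/24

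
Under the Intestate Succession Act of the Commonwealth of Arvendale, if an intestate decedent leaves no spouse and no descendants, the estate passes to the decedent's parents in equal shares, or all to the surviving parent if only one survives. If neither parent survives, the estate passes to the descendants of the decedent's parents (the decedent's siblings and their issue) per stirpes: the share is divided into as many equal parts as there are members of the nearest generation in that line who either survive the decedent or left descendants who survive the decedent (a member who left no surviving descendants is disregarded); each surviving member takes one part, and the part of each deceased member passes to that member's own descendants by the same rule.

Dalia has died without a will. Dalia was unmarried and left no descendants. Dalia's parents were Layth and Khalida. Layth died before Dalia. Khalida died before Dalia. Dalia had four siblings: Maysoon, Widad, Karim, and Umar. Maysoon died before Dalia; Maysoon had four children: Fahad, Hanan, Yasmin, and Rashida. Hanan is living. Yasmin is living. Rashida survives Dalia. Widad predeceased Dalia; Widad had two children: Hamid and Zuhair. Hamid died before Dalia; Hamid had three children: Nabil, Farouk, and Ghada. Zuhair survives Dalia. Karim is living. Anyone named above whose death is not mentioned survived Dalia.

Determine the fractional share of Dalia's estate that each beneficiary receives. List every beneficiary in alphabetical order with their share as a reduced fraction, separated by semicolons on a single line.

Neither parent survives and there are no descendants, so the estate passes to Dalia's siblings and their issue per stirpes.
The estate is divided into 4 equal shares of 1/4 among Maysoon, Widad, Karim, Umar.
Maysoon predeceased; the 1/4 allotted to Maysoon's branch passes to Maysoon's issue by representation.
The 1/4 is divided into 4 equal shares of 1/16 among Fahad, Hanan, Yasmin, Rashida.
Fahad is living and takes 1/16.
Hanan is living and takes 1/16.
Yasmin is living and takes 1/16.
Rashida is living and takes 1/16.
Widad predeceased; the 1/4 allotted to Widad's branch passes to Widad's issue by representation.
The 1/4 is divided into 2 equal shares of 1/8 among Hamid, Zuhair.
Hamid predeceased; the 1/8 allotted to Hamid's branch passes to Hamid's issue by representation.
The 1/8 is divided into 3 equal shares of 1/24 among Nabil, Farouk, Ghada.
Nabil is living and takes 1/24.
Farouk is living and takes 1/24.
Ghada is living and takes 1/24.
Zuhair is living and takes 1/8.
Karim is living and takes 1/4.
Umar is living and takes 1/4.

Fahad 1/16; Farouk 1/24; Ghada 1/24; Hanan 1/16; Karim 1/4; Nabil 1/24; Rashida 1/16; Umar 1/4; Yasmin 1/16; Zuhair 1/8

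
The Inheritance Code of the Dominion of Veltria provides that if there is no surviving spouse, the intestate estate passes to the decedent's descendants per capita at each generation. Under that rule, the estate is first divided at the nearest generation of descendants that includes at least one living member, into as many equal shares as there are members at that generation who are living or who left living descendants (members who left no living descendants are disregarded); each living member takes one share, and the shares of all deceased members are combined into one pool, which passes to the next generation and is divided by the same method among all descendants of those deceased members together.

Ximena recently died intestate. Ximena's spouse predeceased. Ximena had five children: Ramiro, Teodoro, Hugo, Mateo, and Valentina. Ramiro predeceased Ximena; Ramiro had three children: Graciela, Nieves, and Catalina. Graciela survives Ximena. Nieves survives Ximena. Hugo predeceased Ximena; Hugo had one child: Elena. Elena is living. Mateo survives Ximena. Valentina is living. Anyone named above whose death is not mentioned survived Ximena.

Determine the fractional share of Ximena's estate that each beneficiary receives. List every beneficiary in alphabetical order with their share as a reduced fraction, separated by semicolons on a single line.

There is no surviving spouse, so the entire estate passes to Ximena's descendants per capita at each generation.
At generation 1 (Ramiro, Teodoro, Hugo, Mateo, Valentina) there are 5 shares of (1)/5 = 1/5 each.
Living: Teodoro, Mateo, and Valentina — each takes 1/5.
Deceased: Ramiro and Hugo. Their combined 2/5 is pooled and carried to generation 2.
At generation 2 (Graciela, Nieves, Catalina, Elena) there are 4 shares of (2/5)/4 = 1/10 each.
Living: Graciela, Nieves, Catalina, and Elena — each takes 1/10.

Catalina 1/10; Elena 1/10; Graciela 1/10; Mateo 1/5; Nieves 1/10; Teodoro 1/5; Valentina 1/5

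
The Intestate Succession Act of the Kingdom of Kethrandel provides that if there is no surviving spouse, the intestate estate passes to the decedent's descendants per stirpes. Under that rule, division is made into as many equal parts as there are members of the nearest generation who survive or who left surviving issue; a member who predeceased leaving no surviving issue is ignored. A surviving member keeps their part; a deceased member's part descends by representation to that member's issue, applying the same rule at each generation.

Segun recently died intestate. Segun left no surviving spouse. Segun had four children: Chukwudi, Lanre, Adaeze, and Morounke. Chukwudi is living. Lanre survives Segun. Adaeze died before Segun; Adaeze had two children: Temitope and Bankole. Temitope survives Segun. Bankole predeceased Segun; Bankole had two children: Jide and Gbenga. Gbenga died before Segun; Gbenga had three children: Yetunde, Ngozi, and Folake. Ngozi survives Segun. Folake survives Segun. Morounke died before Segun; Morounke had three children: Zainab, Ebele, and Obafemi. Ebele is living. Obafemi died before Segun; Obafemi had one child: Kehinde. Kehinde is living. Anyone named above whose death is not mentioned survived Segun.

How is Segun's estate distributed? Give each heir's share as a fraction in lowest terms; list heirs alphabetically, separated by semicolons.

Chukwudi 1/4; Ebele 1/12; Folake 1/48; Jide 1/16; Kehinde 1/12; Lanre 1/4; Ngozi 1/48; Temitope 1/8; Yetunde 1/48; Zainab 1/12

There is no surviving spouse, so the entire estate passes to Segun's descendants per stirpes.
The estate is divided into 4 equal shares of 1/4 among Chukwudi, Lanre, Adaeze, Morounke.
Chukwudi is living and takes 1/4.
Lanre is living and takes 1/4.
Adaeze predeceased; the 1/4 allotted to Adaeze's branch passes to Adaeze's issue by representation.
The 1/4 is divided into 2 equal shares of 1/8 among Temitope, Bankole.
Temitope is living and takes 1/8.
Bankole predeceased; the 1/8 allotted to Bankole's branch passes to Bankole's issue by representation.
The 1/8 is divided into 2 equal shares of 1/16 among Jide, Gbenga.
Jide is living and takes 1/16.
Gbenga predeceased; the 1/16 allotted to Gbenga's branch passes to Gbenga's issue by representation.
The 1/16 is divided into 3 equal shares of 1/48 among Yetunde, Ngozi, Folake.
Yetunde is living and takes 1/48.
Ngozi is living and takes 1/48.
Folake is living and takes 1/48.
Morounke predeceased; the 1/4 allotted to Morounke's branch passes to Morounke's issue by representation.
The 1/4 is divided into 3 equal shares of 1/12 among Zainab, Ebele, Obafemi.
Zainab is living and takes 1/12.
Ebele is living and takes 1/12.
Obafemi predeceased; the 1/12 allotted to Obafemi's branch passes to Obafemi's issue by representation.
Kehinde is the sole taker at this level and receives the full 1/12.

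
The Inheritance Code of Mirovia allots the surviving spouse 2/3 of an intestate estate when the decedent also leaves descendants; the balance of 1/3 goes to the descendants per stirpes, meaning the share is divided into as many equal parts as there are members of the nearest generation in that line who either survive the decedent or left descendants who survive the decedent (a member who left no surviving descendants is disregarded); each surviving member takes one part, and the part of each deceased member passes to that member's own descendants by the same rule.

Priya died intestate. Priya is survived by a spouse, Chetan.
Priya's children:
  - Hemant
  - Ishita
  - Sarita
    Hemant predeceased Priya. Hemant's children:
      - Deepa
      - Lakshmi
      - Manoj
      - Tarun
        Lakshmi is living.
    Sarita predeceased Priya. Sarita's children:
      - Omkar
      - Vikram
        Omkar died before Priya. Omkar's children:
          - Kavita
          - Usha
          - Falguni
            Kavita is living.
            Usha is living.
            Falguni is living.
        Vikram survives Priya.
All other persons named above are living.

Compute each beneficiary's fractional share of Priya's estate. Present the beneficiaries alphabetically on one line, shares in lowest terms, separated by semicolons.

Chetan, as surviving spouse, takes 2/3.
The remaining 1/3 passes to Priya's descendants per stirpes.
The 1/3 is divided into 3 equal shares of 1/9 among Hemant, Ishita, Sarita.
Hemant predeceased; the 1/9 allotted to Hemant's branch passes to Hemant's issue by representation.
The 1/9 is divided into 4 equal shares of 1/36 among Deepa, Lakshmi, Manoj, Tarun.
Deepa is living and takes 1/36.
Lakshmi is living and takes 1/36.
Manoj is living and takes 1/36.
Tarun is living and takes 1/36.
Ishita is living and takes 1/9.
Sarita predeceased; the 1/9 allotted to Sarita's branch passes to Sarita's issue by representation.
The 1/9 is divided into 2 equal shares of 1/18 among Omkar, Vikram.
Omkar predeceased; the 1/18 allotted to Omkar's branch passes to Omkar's issue by representation.
The 1/18 is divided into 3 equal shares of 1/54 among Kavita, Usha, Falguni.
Kavita is living and takes 1/54.
Usha is living and takes 1/54.
Falguni is living and takes 1/54.
Vikram is living and takes 1/18.

Chetan 2/3; Deepa 1/36; Falguni 1/54; Ishita 1/9; Kavita 1/54; Lakshmi 1/36; Manoj 1/36; Tarun 1/36; Usha 1/54; Vikram 1/18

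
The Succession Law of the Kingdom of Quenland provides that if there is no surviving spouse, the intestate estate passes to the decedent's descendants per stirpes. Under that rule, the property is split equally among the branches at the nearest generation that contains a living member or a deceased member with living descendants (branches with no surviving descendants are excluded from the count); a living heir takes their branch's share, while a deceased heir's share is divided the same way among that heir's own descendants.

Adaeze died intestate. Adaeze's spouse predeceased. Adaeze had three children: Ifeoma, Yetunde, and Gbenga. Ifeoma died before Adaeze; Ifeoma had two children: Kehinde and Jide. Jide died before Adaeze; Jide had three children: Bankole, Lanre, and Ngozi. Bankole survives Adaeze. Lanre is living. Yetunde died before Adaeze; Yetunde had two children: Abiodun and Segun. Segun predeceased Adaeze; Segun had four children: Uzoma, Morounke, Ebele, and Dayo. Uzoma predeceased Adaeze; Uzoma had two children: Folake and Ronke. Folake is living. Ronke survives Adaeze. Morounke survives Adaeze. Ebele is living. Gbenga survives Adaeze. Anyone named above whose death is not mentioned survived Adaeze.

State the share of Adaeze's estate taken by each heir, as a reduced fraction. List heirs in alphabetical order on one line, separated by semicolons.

There is no surviving spouse, so the entire estate passes to Adaeze's descendants per stirpes.
The estate is divided into 3 equal shares of 1/3 among Ifeoma, Yetunde, Gbenga.
Ifeoma predeceased; the 1/3 allotted to Ifeoma's branch passes to Ifeoma's issue by representation.
The 1/3 is divided into 2 equal shares of 1/6 among Kehinde, Jide.
Kehinde is living and takes 1/6.
Jide predeceased; the 1/6 allotted to Jide's branch passes to Jide's issue by representation.
The 1/6 is divided into 3 equal shares of 1/18 among Bankole, Lanre, Ngozi.
Bankole is living and takes 1/18.
Lanre is living and takes 1/18.
Ngozi is living and takes 1/18.
Yetunde predeceased; the 1/3 allotted to Yetunde's branch passes to Yetunde's issue by representation.
The 1/3 is divided into 2 equal shares of 1/6 among Abiodun, Segun.
Abiodun is living and takes 1/6.
Segun predeceased; the 1/6 allotted to Segun's branch passes to Segun's issue by representation.
The 1/6 is divided into 4 equal shares of 1/24 among Uzoma, Morounke, Ebele, Dayo.
Uzoma predeceased; the 1/24 allotted to Uzoma's branch passes to Uzoma's issue by representation.
The 1/24 is divided into 2 equal shares of 1/48 among Folake, Ronke.
Folake is living and takes 1/48.
Ronke is living and takes 1/48.
Morounke is living and takes 1/24.
Ebele is living and takes 1/24.
Dayo is living and takes 1/24.
Gbenga is living and takes 1/3.

Abiodun 1/6; Bankole 1/18; Dayo 1/24; Ebele 1/24; Folake 1/48; Gbenga 1/3; Kehinde 1/6; Lanre 1/18; Morounke 1/24; Ngozi 1/18; Ronke 1/48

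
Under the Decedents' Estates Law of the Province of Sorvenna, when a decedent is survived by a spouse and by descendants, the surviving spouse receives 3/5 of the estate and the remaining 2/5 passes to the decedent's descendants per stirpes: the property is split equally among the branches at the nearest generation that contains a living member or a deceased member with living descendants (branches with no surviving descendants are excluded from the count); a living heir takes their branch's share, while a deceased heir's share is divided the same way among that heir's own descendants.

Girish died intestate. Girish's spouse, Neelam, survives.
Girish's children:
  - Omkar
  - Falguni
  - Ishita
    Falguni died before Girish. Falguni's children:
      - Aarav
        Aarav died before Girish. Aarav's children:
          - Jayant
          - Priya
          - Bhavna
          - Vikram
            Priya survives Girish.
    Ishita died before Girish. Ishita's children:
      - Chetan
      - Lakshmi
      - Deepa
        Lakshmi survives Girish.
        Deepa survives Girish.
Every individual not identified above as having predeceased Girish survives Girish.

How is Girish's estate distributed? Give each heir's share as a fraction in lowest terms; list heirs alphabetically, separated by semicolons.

Bhavna 1/30; Chetan 2/45; Deepa 2/45; Jayant 1/30; Lakshmi 2/45; Neelam 3/5; Omkar 2/15; Priya 1/30; Vikram 1/30

Neelam, as surviving spouse, takes 3/5.
The remaining 2/5 passes to Girish's descendants per stirpes.
The 2/5 is divided into 3 equal shares of 2/15 among Omkar, Falguni, Ishita.
Omkar is living and takes 2/15.
Falguni predeceased; the 2/15 allotted to Falguni's branch passes to Falguni's issue by representation.
Aarav's line is the sole branch at this level, so the full 2/15 passes to Aarav's issue by representation.
The 2/15 is divided into 4 equal shares of 1/30 among Jayant, Priya, Bhavna, Vikram.
Jayant is living and takes 1/30.
Priya is living and takes 1/30.
Bhavna is living and takes 1/30.
Vikram is living and takes 1/30.
Ishita predeceased; the 2/15 allotted to Ishita's branch passes to Ishita's issue by representation.
The 2/15 is divided into 3 equal shares of 2/45 among Chetan, Lakshmi, Deepa.
Chetan is living and takes 2/45.
Lakshmi is living and takes 2/45.
Deepa is living and takes 2/45.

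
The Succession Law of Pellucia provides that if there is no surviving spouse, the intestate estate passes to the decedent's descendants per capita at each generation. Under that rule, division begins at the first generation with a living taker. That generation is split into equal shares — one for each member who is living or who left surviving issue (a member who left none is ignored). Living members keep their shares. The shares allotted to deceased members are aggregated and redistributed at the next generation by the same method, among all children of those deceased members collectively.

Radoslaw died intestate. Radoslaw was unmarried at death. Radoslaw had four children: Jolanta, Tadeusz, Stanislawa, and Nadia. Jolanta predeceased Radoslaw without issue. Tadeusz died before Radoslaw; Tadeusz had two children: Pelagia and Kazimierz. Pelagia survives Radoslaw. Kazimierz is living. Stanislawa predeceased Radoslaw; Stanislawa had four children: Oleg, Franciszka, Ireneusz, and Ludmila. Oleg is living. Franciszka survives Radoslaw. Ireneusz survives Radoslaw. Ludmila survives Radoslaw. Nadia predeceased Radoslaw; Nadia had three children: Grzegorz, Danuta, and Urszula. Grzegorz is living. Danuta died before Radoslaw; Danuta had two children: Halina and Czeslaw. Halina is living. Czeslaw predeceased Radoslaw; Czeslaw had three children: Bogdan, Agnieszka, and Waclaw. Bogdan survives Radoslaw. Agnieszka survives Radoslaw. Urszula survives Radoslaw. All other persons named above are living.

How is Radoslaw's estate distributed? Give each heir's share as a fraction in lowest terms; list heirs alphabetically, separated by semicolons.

There is no surviving spouse, so the entire estate passes to Radoslaw's descendants per capita at each generation.
No one at generation 1 (Tadeusz, Stanislawa, Nadia) is living; moving to the next generation.
At generation 2 (Pelagia, Kazimierz, Oleg, Franciszka, Ireneusz, Ludmila, Grzegorz, Danuta, Urszula) there are 9 shares of (1)/9 = 1/9 each.
Living: Pelagia, Kazimierz, Oleg, Franciszka, Ireneusz, Ludmila, Grzegorz, and Urszula — each takes 1/9.
Deceased: Danuta. That 1/9 share is carried to generation 3.
At generation 3 (Halina, Czeslaw) there are 2 shares of (1/9)/2 = 1/18 each.
Living: Halina — each takes 1/18.
Deceased: Czeslaw. That 1/18 share is carried to generation 4.
At generation 4 (Bogdan, Agnieszka, Waclaw) there are 3 shares of (1/18)/3 = 1/54 each.
Living: Bogdan, Agnieszka, and Waclaw — each takes 1/54.

Agnieszka 1/54; Bogdan 1/54; Franciszka 1/9; Grzegorz 1/9; Halina 1/18; Ireneusz 1/9; Kazimierz 1/9; Ludmila 1/9; Oleg 1/9; Pelagia 1/9; Urszula 1/9; Waclaw 1/54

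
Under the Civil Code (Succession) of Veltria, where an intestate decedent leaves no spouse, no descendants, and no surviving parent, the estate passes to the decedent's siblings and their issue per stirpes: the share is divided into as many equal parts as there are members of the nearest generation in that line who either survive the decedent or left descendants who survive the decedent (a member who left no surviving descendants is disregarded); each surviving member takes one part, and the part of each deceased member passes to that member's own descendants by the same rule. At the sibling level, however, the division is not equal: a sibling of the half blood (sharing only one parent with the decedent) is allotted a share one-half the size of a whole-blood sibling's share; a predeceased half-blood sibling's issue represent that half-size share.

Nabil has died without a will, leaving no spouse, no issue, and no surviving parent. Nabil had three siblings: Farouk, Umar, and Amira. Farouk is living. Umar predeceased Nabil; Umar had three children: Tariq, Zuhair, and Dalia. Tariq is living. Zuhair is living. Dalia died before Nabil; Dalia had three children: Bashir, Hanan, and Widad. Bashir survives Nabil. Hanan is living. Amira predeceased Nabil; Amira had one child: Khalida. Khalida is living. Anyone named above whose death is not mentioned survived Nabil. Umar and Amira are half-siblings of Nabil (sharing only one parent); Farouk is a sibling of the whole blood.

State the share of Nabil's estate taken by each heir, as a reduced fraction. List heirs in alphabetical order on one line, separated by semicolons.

No spouse, descendants, or parent survives, so the estate passes to Nabil's siblings per stirpes.
Half-blood siblings count for one-half the weight of whole-blood siblings at the initial division.
Dividing 1 in proportion to weights (total weight 2): Farouk (weight 1) → 1/2; Umar (weight 1/2) → 1/4; Amira (weight 1/2) → 1/4.
Farouk is living and takes 1/2.
Umar predeceased; the 1/4 allotted to Umar's branch passes to Umar's issue by representation.
The 1/4 is divided into 3 equal shares of 1/12 among Tariq, Zuhair, Dalia.
Tariq is living and takes 1/12.
Zuhair is living and takes 1/12.
Dalia predeceased; the 1/12 allotted to Dalia's branch passes to Dalia's issue by representation.
The 1/12 is divided into 3 equal shares of 1/36 among Bashir, Hanan, Widad.
Bashir is living and takes 1/36.
Hanan is living and takes 1/36.
Widad is living and takes 1/36.
Amira predeceased; the 1/4 allotted to Amira's branch passes to Amira's issue by representation.
Khalida is the sole taker at this level and receives the full 1/4.

Bashir 1/36; Farouk 1/2; Hanan 1/36; Khalida 1/4; Tariq 1/12; Widad 1/36; Zuhair 1/12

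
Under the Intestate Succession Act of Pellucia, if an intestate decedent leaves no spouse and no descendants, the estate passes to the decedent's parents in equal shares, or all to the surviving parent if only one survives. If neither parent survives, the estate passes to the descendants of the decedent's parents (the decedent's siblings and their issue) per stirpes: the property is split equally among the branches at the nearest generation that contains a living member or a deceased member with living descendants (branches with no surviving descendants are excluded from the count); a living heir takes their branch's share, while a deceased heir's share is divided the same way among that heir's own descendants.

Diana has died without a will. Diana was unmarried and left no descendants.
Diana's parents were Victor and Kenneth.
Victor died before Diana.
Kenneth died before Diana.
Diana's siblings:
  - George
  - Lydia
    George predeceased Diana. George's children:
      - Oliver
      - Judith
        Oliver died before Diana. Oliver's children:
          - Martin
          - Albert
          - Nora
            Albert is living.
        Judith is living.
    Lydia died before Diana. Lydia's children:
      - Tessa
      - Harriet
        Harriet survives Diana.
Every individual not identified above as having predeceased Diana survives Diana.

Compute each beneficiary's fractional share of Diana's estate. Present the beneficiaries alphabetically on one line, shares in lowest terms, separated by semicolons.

Albert 1/12; Harriet 1/4; Judith 1/4; Martin 1/12; Nora 1/12; Tessa 1/4

Neither parent survives and there are no descendants, so the estate passes to Diana's siblings and their issue per stirpes.
The estate is divided into 2 equal shares of 1/2 among George, Lydia.
George predeceased; the 1/2 allotted to George's branch passes to George's issue by representation.
The 1/2 is divided into 2 equal shares of 1/4 among Oliver, Judith.
Oliver predeceased; the 1/4 allotted to Oliver's branch passes to Oliver's issue by representation.
The 1/4 is divided into 3 equal shares of 1/12 among Martin, Albert, Nora.
Martin is living and takes 1/12.
Albert is living and takes 1/12.
Nora is living and takes 1/12.
Judith is living and takes 1/4.
Lydia predeceased; the 1/2 allotted to Lydia's branch passes to Lydia's issue by representation.
The 1/2 is divided into 2 equal shares of 1/4 among Tessa, Harriet.
Tessa is living and takes 1/4.
Harriet is living and takes 1/4.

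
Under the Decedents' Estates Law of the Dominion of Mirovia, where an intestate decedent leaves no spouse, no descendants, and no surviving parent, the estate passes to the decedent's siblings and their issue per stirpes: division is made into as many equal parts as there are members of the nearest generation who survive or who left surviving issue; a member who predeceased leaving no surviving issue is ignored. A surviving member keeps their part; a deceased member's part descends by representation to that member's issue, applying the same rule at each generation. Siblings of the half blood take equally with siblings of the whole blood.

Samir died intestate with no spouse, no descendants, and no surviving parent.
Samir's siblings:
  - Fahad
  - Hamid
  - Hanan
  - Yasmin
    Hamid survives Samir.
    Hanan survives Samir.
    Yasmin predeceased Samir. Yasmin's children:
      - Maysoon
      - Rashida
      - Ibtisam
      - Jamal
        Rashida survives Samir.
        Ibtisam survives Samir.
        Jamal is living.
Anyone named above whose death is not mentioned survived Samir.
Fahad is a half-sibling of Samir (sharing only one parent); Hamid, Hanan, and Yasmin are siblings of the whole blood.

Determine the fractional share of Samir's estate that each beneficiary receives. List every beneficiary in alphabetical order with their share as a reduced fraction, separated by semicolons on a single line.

Fahad 1/4; Hamid 1/4; Hanan 1/4; Ibtisam 1/16; Jamal 1/16; Maysoon 1/16; Rashida 1/16

No spouse, descendants, or parent survives, so the estate passes to Samir's siblings per stirpes.
Half-blood and whole-blood siblings take equally under the stated rule.
The estate is divided into 4 equal shares of 1/4 among Fahad, Hamid, Hanan, Yasmin.
Fahad is living and takes 1/4.
Hamid is living and takes 1/4.
Hanan is living and takes 1/4.
Yasmin predeceased; the 1/4 allotted to Yasmin's branch passes to Yasmin's issue by representation.
The 1/4 is divided into 4 equal shares of 1/16 among Maysoon, Rashida, Ibtisam, Jamal.
Maysoon is living and takes 1/16.
Rashida is living and takes 1/16.
Ibtisam is living and takes 1/16.
Jamal is living and takes 1/16.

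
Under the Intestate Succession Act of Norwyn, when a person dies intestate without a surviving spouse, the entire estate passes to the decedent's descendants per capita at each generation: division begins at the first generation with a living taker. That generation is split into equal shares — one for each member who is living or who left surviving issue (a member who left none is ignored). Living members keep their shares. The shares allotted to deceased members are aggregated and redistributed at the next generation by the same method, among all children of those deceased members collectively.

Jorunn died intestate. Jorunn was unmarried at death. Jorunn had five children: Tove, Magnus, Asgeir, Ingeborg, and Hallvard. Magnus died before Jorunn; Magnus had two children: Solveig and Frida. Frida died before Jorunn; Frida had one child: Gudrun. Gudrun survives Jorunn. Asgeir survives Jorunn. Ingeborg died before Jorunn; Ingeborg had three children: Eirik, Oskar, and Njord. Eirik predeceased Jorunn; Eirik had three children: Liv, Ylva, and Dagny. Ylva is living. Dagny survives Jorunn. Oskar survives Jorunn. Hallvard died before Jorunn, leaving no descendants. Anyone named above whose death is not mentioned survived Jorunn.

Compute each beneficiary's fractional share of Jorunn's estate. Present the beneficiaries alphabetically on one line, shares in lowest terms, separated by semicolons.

Asgeir 1/4; Dagny 1/20; Gudrun 1/20; Liv 1/20; Njord 1/10; Oskar 1/10; Solveig 1/10; Tove 1/4; Ylva 1/20

There is no surviving spouse, so the entire estate passes to Jorunn's descendants per capita at each generation.
At generation 1 (Tove, Magnus, Asgeir, Ingeborg) there are 4 shares of (1)/4 = 1/4 each.
Living: Tove and Asgeir — each takes 1/4.
Deceased: Magnus and Ingeborg. Their combined 1/2 is pooled and carried to generation 2.
At generation 2 (Solveig, Frida, Eirik, Oskar, Njord) there are 5 shares of (1/2)/5 = 1/10 each.
Living: Solveig, Oskar, and Njord — each takes 1/10.
Deceased: Frida and Eirik. Their combined 1/5 is pooled and carried to generation 3.
At generation 3 (Gudrun, Liv, Ylva, Dagny) there are 4 shares of (1/5)/4 = 1/20 each.
Living: Gudrun, Liv, Ylva, and Dagny — each takes 1/20.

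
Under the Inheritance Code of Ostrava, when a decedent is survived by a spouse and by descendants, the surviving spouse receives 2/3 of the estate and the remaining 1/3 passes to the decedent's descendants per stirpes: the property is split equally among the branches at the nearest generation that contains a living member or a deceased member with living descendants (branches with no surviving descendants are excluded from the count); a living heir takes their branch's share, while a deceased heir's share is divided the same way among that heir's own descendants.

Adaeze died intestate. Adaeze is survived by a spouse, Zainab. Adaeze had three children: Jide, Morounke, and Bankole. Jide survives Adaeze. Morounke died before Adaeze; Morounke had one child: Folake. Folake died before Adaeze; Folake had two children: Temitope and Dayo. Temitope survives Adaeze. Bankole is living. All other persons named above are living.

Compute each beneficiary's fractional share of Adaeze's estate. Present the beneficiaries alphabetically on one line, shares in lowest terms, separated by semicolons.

Zainab, as surviving spouse, takes 2/3.
The remaining 1/3 passes to Adaeze's descendants per stirpes.
The 1/3 is divided into 3 equal shares of 1/9 among Jide, Morounke, Bankole.
Jide is living and takes 1/9.
Morounke predeceased; the 1/9 allotted to Morounke's branch passes to Morounke's issue by representation.
Folake's line is the sole branch at this level, so the full 1/9 passes to Folake's issue by representation.
The 1/9 is divided into 2 equal shares of 1/18 among Temitope, Dayo.
Temitope is living and takes 1/18.
Dayo is living and takes 1/18.
Bankole is living and takes 1/9.

Bankole 1/9; Dayo 1/18; Jide 1/9; Temitope 1/18; Zainab 2/3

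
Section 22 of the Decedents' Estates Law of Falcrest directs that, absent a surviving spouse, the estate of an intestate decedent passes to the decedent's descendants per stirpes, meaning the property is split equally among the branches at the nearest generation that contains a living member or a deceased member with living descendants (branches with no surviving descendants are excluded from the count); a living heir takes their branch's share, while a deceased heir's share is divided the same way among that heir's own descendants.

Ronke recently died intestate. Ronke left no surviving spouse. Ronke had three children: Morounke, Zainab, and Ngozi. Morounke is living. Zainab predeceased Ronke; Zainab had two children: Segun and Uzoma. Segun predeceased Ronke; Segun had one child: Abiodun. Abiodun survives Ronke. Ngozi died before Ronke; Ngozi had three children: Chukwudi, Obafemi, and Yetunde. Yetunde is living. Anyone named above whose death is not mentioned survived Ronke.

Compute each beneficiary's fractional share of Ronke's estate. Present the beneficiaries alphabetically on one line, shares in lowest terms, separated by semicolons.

There is no surviving spouse, so the entire estate passes to Ronke's descendants per stirpes.
The estate is divided into 3 equal shares of 1/3 among Morounke, Zainab, Ngozi.
Morounke is living and takes 1/3.
Zainab predeceased; the 1/3 allotted to Zainab's branch passes to Zainab's issue by representation.
The 1/3 is divided into 2 equal shares of 1/6 among Segun, Uzoma.
Segun predeceased; the 1/6 allotted to Segun's branch passes to Segun's issue by representation.
Abiodun is the sole taker at this level and receives the full 1/6.
Uzoma is living and takes 1/6.
Ngozi predeceased; the 1/3 allotted to Ngozi's branch passes to Ngozi's issue by representation.
The 1/3 is divided into 3 equal shares of 1/9 among Chukwudi, Obafemi, Yetunde.
Chukwudi is living and takes 1/9.
Obafemi is living and takes 1/9.
Yetunde is living and takes 1/9.

Abiodun 1/6; Chukwudi 1/9; Morounke 1/3; Obafemi 1/9; Uzoma 1/6; Yetunde 1/9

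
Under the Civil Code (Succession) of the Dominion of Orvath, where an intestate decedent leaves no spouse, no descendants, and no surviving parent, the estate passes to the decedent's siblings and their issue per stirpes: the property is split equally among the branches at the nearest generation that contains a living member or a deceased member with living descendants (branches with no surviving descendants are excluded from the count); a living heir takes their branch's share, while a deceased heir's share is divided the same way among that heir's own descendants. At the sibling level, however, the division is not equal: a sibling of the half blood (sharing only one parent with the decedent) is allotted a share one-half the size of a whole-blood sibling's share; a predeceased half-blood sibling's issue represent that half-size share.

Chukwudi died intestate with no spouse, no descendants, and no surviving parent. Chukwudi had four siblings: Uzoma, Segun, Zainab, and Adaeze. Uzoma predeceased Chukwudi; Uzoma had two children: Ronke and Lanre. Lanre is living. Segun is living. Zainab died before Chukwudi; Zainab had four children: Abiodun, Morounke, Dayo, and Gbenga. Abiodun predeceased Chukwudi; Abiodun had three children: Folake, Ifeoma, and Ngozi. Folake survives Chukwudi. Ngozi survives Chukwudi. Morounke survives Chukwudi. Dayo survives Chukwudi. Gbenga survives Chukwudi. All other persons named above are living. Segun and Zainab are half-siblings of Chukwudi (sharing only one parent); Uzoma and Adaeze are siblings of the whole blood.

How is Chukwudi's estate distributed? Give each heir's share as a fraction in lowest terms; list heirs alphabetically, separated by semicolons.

No spouse, descendants, or parent survives, so the estate passes to Chukwudi's siblings per stirpes.
Half-blood siblings count for one-half the weight of whole-blood siblings at the initial division.
Dividing 1 in proportion to weights (total weight 3): Uzoma (weight 1) → 1/3; Segun (weight 1/2) → 1/6; Zainab (weight 1/2) → 1/6; Adaeze (weight 1) → 1/3.
Uzoma predeceased; the 1/3 allotted to Uzoma's branch passes to Uzoma's issue by representation.
The 1/3 is divided into 2 equal shares of 1/6 among Ronke, Lanre.
Ronke is living and takes 1/6.
Lanre is living and takes 1/6.
Segun is living and takes 1/6.
Zainab predeceased; the 1/6 allotted to Zainab's branch passes to Zainab's issue by representation.
The 1/6 is divided into 4 equal shares of 1/24 among Abiodun, Morounke, Dayo, Gbenga.
Abiodun predeceased; the 1/24 allotted to Abiodun's branch passes to Abiodun's issue by representation.
The 1/24 is divided into 3 equal shares of 1/72 among Folake, Ifeoma, Ngozi.
Folake is living and takes 1/72.
Ifeoma is living and takes 1/72.
Ngozi is living and takes 1/72.
Morounke is living and takes 1/24.
Dayo is living and takes 1/24.
Gbenga is living and takes 1/24.
Adaeze is living and takes 1/3.

Adaeze 1/3; Dayo 1/24; Folake 1/72; Gbenga 1/24; Ifeoma 1/72; Lanre 1/6; Morounke 1/24; Ngozi 1/72; Ronke 1/6; Segun 1/6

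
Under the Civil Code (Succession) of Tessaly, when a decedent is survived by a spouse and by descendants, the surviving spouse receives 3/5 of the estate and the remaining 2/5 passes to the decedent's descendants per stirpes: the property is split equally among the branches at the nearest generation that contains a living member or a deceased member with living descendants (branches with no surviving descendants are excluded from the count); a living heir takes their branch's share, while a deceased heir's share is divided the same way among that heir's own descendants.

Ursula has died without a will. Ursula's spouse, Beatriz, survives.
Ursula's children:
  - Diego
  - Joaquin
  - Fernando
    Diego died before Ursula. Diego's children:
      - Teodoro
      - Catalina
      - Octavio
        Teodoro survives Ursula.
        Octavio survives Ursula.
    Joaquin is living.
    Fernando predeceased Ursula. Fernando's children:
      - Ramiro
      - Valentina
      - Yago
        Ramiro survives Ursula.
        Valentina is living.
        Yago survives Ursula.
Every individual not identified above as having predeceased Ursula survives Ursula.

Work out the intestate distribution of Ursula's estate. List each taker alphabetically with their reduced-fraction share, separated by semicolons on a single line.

Beatriz 3/5; Catalina 2/45; Joaquin 2/15; Octavio 2/45; Ramiro 2/45; Teodoro 2/45; Valentina 2/45; Yago 2/45

Beatriz, as surviving spouse, takes 3/5.
The remaining 2/5 passes to Ursula's descendants per stirpes.
The 2/5 is divided into 3 equal shares of 2/15 among Diego, Joaquin, Fernando.
Diego predeceased; the 2/15 allotted to Diego's branch passes to Diego's issue by representation.
The 2/15 is divided into 3 equal shares of 2/45 among Teodoro, Catalina, Octavio.
Teodoro is living and takes 2/45.
Catalina is living and takes 2/45.
Octavio is living and takes 2/45.
Joaquin is living and takes 2/15.
Fernando predeceased; the 2/15 allotted to Fernando's branch passes to Fernando's issue by representation.
The 2/15 is divided into 3 equal shares of 2/45 among Ramiro, Valentina, Yago.
Ramiro is living and takes 2/45.
Valentina is living and takes 2/45.
Yago is living and takes 2/45.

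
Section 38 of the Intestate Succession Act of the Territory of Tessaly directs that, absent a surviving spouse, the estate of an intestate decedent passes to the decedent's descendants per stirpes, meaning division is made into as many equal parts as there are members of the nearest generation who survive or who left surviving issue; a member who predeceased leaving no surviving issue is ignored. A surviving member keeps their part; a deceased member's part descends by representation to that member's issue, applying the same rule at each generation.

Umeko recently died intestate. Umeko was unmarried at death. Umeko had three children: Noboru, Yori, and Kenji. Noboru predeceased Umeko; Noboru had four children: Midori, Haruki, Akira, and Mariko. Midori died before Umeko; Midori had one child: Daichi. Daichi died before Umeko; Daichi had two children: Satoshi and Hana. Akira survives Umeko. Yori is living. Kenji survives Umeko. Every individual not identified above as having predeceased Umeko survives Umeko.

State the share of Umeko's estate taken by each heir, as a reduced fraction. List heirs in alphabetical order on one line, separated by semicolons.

There is no surviving spouse, so the entire estate passes to Umeko's descendants per stirpes.
The estate is divided into 3 equal shares of 1/3 among Noboru, Yori, Kenji.
Noboru predeceased; the 1/3 allotted to Noboru's branch passes to Noboru's issue by representation.
The 1/3 is divided into 4 equal shares of 1/12 among Midori, Haruki, Akira, Mariko.
Midori predeceased; the 1/12 allotted to Midori's branch passes to Midori's issue by representation.
Daichi's line is the sole branch at this level, so the full 1/12 passes to Daichi's issue by representation.
The 1/12 is divided into 2 equal shares of 1/24 among Satoshi, Hana.
Satoshi is living and takes 1/24.
Hana is living and takes 1/24.
Haruki is living and takes 1/12.
Akira is living and takes 1/12.
Mariko is living and takes 1/12.
Yori is living and takes 1/3.
Kenji is living and takes 1/3.

Akira 1/12; Hana 1/24; Haruki 1/12; Kenji 1/3; Mariko 1/12; Satoshi 1/24; Yori 1/3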